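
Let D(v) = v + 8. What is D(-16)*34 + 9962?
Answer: 9690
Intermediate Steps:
D(v) = 8 + v
D(-16)*34 + 9962 = (8 - 16)*34 + 9962 = -8*34 + 9962 = -272 + 9962 = 9690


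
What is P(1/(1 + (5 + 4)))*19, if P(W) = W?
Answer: 19/10 ≈ 1.9000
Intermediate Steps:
P(1/(1 + (5 + 4)))*19 = 19/(1 + (5 + 4)) = 19/(1 + 9) = 19/10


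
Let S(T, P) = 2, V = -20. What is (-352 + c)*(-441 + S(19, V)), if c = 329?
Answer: 10097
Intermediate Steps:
(-352 + c)*(-441 + S(19, V)) = (-352 + 329)*(-441 + 2) = -23*(-439) = 10097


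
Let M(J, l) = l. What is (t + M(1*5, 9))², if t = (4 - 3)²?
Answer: 100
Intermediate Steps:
t = 1 (t = 1² = 1)
(t + M(1*5, 9))² = (1 + 9)² = 10² = 100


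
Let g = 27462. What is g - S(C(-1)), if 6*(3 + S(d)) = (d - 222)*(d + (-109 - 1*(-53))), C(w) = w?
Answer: 50693/2 ≈ 25347.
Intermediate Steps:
S(d) = -3 + (-222 + d)*(-56 + d)/6 (S(d) = -3 + ((d - 222)*(d + (-109 - 1*(-53))))/6 = -3 + ((-222 + d)*(d + (-109 + 53)))/6 = -3 + ((-222 + d)*(d - 56))/6 = -3 + ((-222 + d)*(-56 + d))/6 = -3 + (-222 + d)*(-56 + d)/6)
g - S(C(-1)) = 27462 - (2069 - 139/3*(-1) + (⅙)*(-1)²) = 27462 - (2069 + 139/3 + (⅙)*1) = 27462 - (2069 + 139/3 + ⅙) = 27462 - 1*4231/2 = 27462 - 4231/2 = 50693/2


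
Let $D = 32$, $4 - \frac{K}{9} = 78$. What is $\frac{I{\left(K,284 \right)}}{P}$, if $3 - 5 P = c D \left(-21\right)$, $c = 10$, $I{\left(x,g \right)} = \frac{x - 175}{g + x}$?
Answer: $\frac{4205}{2568186} \approx 0.0016373$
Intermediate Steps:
$K = -666$ ($K = 36 - 702 = -666$)
$I{\left(x,g \right)} = \frac{-175 + x}{g + x}$
$P = \frac{6723}{5}$ ($P = \frac{3}{5} - \frac{10 \cdot 32 \left(-21\right)}{5} = \frac{3}{5} - \frac{320 \left(-21\right)}{5} = \frac{3}{5} - -1344 = \frac{3}{5} + 1344 = \frac{6723}{5} \approx 1344.6$)
$\frac{I{\left(K,284 \right)}}{P} = \frac{\frac{1}{284 - 666} \left(-175 - 666\right)}{\frac{6723}{5}} = \frac{1}{-382} \left(-841\right) \frac{5}{6723} = \left(- \frac{1}{382}\right) \left(-841\right) \frac{5}{6723} = \frac{841}{382} \cdot \frac{5}{6723} = \frac{4205}{2568186}$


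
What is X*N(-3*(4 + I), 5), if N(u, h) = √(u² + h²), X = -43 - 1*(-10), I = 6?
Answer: -165*√37 ≈ -1003.7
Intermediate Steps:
X = -33 (X = -43 + 10 = -33)
N(u, h) = √(h² + u²)
X*N(-3*(4 + I), 5) = -33*√(5² + (-3*(4 + 6))²) = -33*√(25 + (-3*10)²) = -33*√(25 + (-30)²) = -33*√(25 + 900) = -165*√37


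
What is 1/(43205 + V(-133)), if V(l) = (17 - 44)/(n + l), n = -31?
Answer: 164/7085647 ≈ 2.3145e-5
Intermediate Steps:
V(l) = -27/(-31 + l) (V(l) = (17 - 44)/(-31 + l) = -27/(-31 + l))
1/(43205 + V(-133)) = 1/(43205 - 27/(-31 - 133)) = 1/(43205 - 27/(-164)) = 1/(43205 - 27*(-1/164)) = 1/(43205 + 27/164) = 1/(7085647/164) = 164/7085647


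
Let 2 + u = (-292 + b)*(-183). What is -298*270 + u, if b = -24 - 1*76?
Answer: -8726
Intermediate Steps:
b = -100 (b = -24 - 76 = -100)
u = 71734 (u = -2 + (-292 - 100)*(-183) = -2 - 392*(-183) = -2 + 71736 = 71734)
-298*270 + u = -298*270 + 71734 = -80460 + 71734 = -8726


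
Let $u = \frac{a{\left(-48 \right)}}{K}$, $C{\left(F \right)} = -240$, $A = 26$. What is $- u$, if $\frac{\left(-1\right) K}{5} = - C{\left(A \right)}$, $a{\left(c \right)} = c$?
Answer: $- \frac{1}{25} \approx -0.04$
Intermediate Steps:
$K = -1200$ ($K = - 5 \left(\left(-1\right) \left(-240\right)\right) = \left(-5\right) 240 = -1200$)
$u = \frac{1}{25}$ ($u = - \frac{48}{-1200} = \left(-48\right) \left(- \frac{1}{1200}\right) = \frac{1}{25} \approx 0.04$)
$- u = \left(-1\right) \frac{1}{25} = - \frac{1}{25}$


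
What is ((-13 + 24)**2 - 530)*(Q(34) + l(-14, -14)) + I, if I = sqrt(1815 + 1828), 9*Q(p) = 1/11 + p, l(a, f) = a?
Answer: 137833/33 + sqrt(3643) ≈ 4237.1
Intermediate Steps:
Q(p) = 1/99 + p/9 (Q(p) = (1/11 + p)/9 = 1/99 + p/9)
I = sqrt(3643) ≈ 60.357
((-13 + 24)**2 - 530)*(Q(34) + l(-14, -14)) + I = ((-13 + 24)**2 - 530)*((1/99 + (1/9)*34) - 14) + sqrt(3643) = (11**2 - 530)*((1/99 + 34/9) - 14) + sqrt(3643) = (121 - 530)*(125/33 - 14) + sqrt(3643) = -409*(-337/33) + sqrt(3643) = 137833/33 + sqrt(3643)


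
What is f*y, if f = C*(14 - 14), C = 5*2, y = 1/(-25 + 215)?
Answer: 0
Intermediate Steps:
y = 1/190 ≈ 0.0052632
C = 10
f = 0 (f = 10*(14 - 14) = 10*0 = 0)
f*y = 0*(1/190) = 0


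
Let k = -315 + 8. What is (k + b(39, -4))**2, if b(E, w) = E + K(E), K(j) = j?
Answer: 52441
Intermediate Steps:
b(E, w) = 2*E (b(E, w) = E + E = 2*E)
k = -307
(k + b(39, -4))**2 = (-307 + 2*39)**2 = (-307 + 78)**2 = (-229)**2 = 52441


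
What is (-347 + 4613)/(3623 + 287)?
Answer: 2133/1955 ≈ 1.0910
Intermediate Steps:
(-347 + 4613)/(3623 + 287) = 4266/3910 = 4266*(1/3910) = 2133/1955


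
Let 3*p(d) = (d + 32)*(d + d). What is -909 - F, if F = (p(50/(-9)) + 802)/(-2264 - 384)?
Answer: -292368845/321732 ≈ -908.73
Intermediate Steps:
p(d) = 2*d*(32 + d)/3 (p(d) = ((d + 32)*(d + d))/3 = ((32 + d)*(2*d))/3 = (2*d*(32 + d))/3 = 2*d*(32 + d)/3)
F = -85543/321732 (F = (2*(50/(-9))*(32 + 50/(-9))/3 + 802)/(-2264 - 384) = (2*(50*(-1/9))*(32 + 50*(-1/9))/3 + 802)/(-2648) = ((2/3)*(-50/9)*(32 - 50/9) + 802)*(-1/2648) = ((2/3)*(-50/9)*(238/9) + 802)*(-1/2648) = (-23800/243 + 802)*(-1/2648) = (171086/243)*(-1/2648) = -85543/321732 ≈ -0.26588)
-909 - F = -909 - 1*(-85543/321732) = -909 + 85543/321732 = -292368845/321732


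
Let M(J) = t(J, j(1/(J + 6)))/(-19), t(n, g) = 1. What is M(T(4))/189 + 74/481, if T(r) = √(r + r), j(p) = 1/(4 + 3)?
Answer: 7169/46683 ≈ 0.15357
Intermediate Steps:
j(p) = ⅐ (j(p) = 1/7 = ⅐)
T(r) = √2*√r (T(r) = √(2*r) = √2*√r)
M(J) = -1/19 (M(J) = 1/(-19) = 1*(-1/19) = -1/19)
M(T(4))/189 + 74/481 = -1/19/189 + 74/481 = -1/19*1/189 + 74*(1/481) = -1/3591 + 2/13 = 7169/46683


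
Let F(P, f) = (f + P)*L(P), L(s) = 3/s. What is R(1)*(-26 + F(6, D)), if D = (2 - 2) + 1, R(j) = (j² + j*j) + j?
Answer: -135/2 ≈ -67.500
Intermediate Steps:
R(j) = j + 2*j² (R(j) = (j² + j²) + j = 2*j² + j = j + 2*j²)
D = 1 (D = 0 + 1 = 1)
F(P, f) = 3*(P + f)/P (F(P, f) = (f + P)*(3/P) = (P + f)*(3/P) = 3*(P + f)/P)
R(1)*(-26 + F(6, D)) = (1*(1 + 2*1))*(-26 + (3 + 3*1/6)) = (1*(1 + 2))*(-26 + (3 + 3*1*(⅙))) = (1*3)*(-26 + (3 + ½)) = 3*(-26 + 7/2) = 3*(-45/2) = -135/2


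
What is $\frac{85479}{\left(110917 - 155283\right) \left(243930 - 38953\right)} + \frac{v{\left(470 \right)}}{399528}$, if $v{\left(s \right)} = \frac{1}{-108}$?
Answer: $- \frac{1848714716039}{196198818854973984} \approx -9.4227 \cdot 10^{-6}$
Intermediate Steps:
$v{\left(s \right)} = - \frac{1}{108}$
$\frac{85479}{\left(110917 - 155283\right) \left(243930 - 38953\right)} + \frac{v{\left(470 \right)}}{399528} = \frac{85479}{\left(110917 - 155283\right) \left(243930 - 38953\right)} - \frac{1}{108 \cdot 399528} = \frac{85479}{\left(-44366\right) 204977} - \frac{1}{43149024} = \frac{85479}{-9094009582} - \frac{1}{43149024} = 85479 \left(- \frac{1}{9094009582}\right) - \frac{1}{43149024} = - \frac{85479}{9094009582} - \frac{1}{43149024} = - \frac{1848714716039}{196198818854973984}$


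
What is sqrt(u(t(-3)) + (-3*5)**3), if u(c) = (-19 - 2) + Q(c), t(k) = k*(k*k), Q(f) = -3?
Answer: I*sqrt(3399) ≈ 58.301*I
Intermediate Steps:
t(k) = k**3 (t(k) = k*k**2 = k**3)
u(c) = -24 (u(c) = (-19 - 2) - 3 = -21 - 3 = -24)
sqrt(u(t(-3)) + (-3*5)**3) = sqrt(-24 + (-3*5)**3) = sqrt(-24 + (-15)**3) = sqrt(-24 - 3375) = sqrt(-3399) = I*sqrt(3399)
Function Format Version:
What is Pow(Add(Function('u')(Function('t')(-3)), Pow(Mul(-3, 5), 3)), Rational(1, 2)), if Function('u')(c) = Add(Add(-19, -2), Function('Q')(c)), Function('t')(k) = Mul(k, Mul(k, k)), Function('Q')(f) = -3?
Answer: Mul(I, Pow(3399, Rational(1, 2))) ≈ Mul(58.301, I)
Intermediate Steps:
Function('t')(k) = Pow(k, 3) (Function('t')(k) = Mul(k, Pow(k, 2)) = Pow(k, 3))
Function('u')(c) = -24 (Function('u')(c) = Add(Add(-19, -2), -3) = Add(-21, -3) = -24)
Pow(Add(Function('u')(Function('t')(-3)), Pow(Mul(-3, 5), 3)), Rational(1, 2)) = Pow(Add(-24, Pow(Mul(-3, 5), 3)), Rational(1, 2)) = Pow(Add(-24, Pow(-15, 3)), Rational(1, 2)) = Pow(Add(-24, -3375), Rational(1, 2)) = Pow(-3399, Rational(1, 2)) = Mul(I, Pow(3399, Rational(1, 2)))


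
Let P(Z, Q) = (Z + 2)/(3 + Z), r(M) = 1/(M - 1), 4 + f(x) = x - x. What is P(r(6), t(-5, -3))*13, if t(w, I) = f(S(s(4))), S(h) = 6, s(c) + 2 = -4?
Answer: 143/16 ≈ 8.9375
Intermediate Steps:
s(c) = -6 (s(c) = -2 - 4 = -6)
f(x) = -4 (f(x) = -4 + (x - x) = -4 + 0 = -4)
r(M) = 1/(-1 + M)
t(w, I) = -4
P(Z, Q) = (2 + Z)/(3 + Z)
P(r(6), t(-5, -3))*13 = ((2 + 1/(-1 + 6))/(3 + 1/(-1 + 6)))*13 = ((2 + 1/5)/(3 + 1/5))*13 = ((2 + ⅕)/(3 + ⅕))*13 = ((11/5)/(16/5))*13 = ((5/16)*(11/5))*13 = (11/16)*13 = 143/16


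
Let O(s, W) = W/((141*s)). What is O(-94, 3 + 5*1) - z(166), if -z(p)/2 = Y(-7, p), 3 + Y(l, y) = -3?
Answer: -79528/6627 ≈ -12.001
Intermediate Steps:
Y(l, y) = -6 (Y(l, y) = -3 - 3 = -6)
z(p) = 12 (z(p) = -2*(-6) = 12)
O(s, W) = W/(141*s) (O(s, W) = W*(1/(141*s)) = W/(141*s))
O(-94, 3 + 5*1) - z(166) = (1/141)*(3 + 5*1)/(-94) - 1*12 = (1/141)*(3 + 5)*(-1/94) - 12 = (1/141)*8*(-1/94) - 12 = -4/6627 - 12 = -79528/6627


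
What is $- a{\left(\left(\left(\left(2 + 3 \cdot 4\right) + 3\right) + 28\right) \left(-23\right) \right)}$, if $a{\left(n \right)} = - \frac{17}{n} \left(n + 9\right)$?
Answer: $\frac{1938}{115} \approx 16.852$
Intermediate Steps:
$a{\left(n \right)} = - \frac{17 \left(9 + n\right)}{n}$ ($a{\left(n \right)} = - \frac{17}{n} \left(9 + n\right) = - \frac{17 \left(9 + n\right)}{n}$)
$- a{\left(\left(\left(\left(2 + 3 \cdot 4\right) + 3\right) + 28\right) \left(-23\right) \right)} = - (-17 - \frac{153}{\left(\left(\left(2 + 3 \cdot 4\right) + 3\right) + 28\right) \left(-23\right)}) = - (-17 - \frac{153}{\left(\left(\left(2 + 12\right) + 3\right) + 28\right) \left(-23\right)}) = - (-17 - \frac{153}{\left(\left(14 + 3\right) + 28\right) \left(-23\right)}) = - (-17 - \frac{153}{\left(17 + 28\right) \left(-23\right)}) = - (-17 - \frac{153}{45 \left(-23\right)}) = - (-17 - \frac{153}{-1035}) = - (-17 - - \frac{17}{115}) = - (-17 + \frac{17}{115}) = \left(-1\right) \left(- \frac{1938}{115}\right) = \frac{1938}{115}$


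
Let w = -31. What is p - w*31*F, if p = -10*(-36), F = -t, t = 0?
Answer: 360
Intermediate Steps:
F = 0 (F = -1*0 = 0)
p = 360
p - w*31*F = 360 - (-31*31)*0 = 360 - (-961)*0 = 360 - 1*0 = 360 + 0 = 360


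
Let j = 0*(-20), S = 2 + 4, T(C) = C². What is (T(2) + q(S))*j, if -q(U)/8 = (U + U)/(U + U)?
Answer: 0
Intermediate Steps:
S = 6
q(U) = -8 (q(U) = -8*(U + U)/(U + U) = -8*2*U/(2*U) = -8*2*U*1/(2*U) = -8*1 = -8)
j = 0
(T(2) + q(S))*j = (2² - 8)*0 = (4 - 8)*0 = -4*0 = 0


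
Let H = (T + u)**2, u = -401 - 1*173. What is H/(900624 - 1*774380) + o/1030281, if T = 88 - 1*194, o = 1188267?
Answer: 52201126129/10838899547 ≈ 4.8161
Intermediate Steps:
T = -106 (T = 88 - 194 = -106)
u = -574 (u = -401 - 173 = -574)
H = 462400 (H = (-106 - 574)**2 = (-680)**2 = 462400)
H/(900624 - 1*774380) + o/1030281 = 462400/(900624 - 1*774380) + 1188267/1030281 = 462400/(900624 - 774380) + 1188267*(1/1030281) = 462400/126244 + 396089/343427 = 462400*(1/126244) + 396089/343427 = 115600/31561 + 396089/343427 = 52201126129/10838899547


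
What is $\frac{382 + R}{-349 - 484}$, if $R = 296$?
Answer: $- \frac{678}{833} \approx -0.81393$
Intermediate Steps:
$\frac{382 + R}{-349 - 484} = \frac{382 + 296}{-349 - 484} = \frac{678}{-833} = 678 \left(- \frac{1}{833}\right) = - \frac{678}{833}$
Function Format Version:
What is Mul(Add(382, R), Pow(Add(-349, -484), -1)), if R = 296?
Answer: Rational(-678, 833) ≈ -0.81393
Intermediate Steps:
Mul(Add(382, R), Pow(Add(-349, -484), -1)) = Mul(Add(382, 296), Pow(Add(-349, -484), -1)) = Mul(678, Pow(-833, -1)) = Mul(678, Rational(-1, 833)) = Rational(-678, 833)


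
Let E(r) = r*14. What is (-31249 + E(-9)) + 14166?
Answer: -17209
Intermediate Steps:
E(r) = 14*r
(-31249 + E(-9)) + 14166 = (-31249 + 14*(-9)) + 14166 = (-31249 - 126) + 14166 = -31375 + 14166 = -17209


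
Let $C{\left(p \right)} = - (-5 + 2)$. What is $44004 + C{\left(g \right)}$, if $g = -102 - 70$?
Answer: $44007$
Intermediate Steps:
$g = -172$
$C{\left(p \right)} = 3$ ($C{\left(p \right)} = \left(-1\right) \left(-3\right) = 3$)
$44004 + C{\left(g \right)} = 44004 + 3 = 44007$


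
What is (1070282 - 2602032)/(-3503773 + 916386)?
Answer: 139250/235217 ≈ 0.59201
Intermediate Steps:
(1070282 - 2602032)/(-3503773 + 916386) = -1531750/(-2587387) = -1531750*(-1/2587387) = 139250/235217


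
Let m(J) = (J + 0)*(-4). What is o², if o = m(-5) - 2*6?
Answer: 64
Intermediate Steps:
m(J) = -4*J (m(J) = J*(-4) = -4*J)
o = 8 (o = -4*(-5) - 2*6 = 20 - 12 = 8)
o² = 8² = 64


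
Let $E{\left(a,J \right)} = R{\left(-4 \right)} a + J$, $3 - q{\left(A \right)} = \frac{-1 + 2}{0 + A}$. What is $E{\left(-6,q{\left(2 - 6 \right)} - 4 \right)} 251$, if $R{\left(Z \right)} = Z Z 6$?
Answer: $- \frac{579057}{4} \approx -1.4476 \cdot 10^{5}$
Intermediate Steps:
$R{\left(Z \right)} = 6 Z^{2}$ ($R{\left(Z \right)} = Z^{2} \cdot 6 = 6 Z^{2}$)
$q{\left(A \right)} = 3 - \frac{1}{A}$ ($q{\left(A \right)} = 3 - \frac{-1 + 2}{0 + A} = 3 - 1 \frac{1}{A} = 3 - \frac{1}{A}$)
$E{\left(a,J \right)} = J + 96 a$ ($E{\left(a,J \right)} = 6 \left(-4\right)^{2} a + J = 6 \cdot 16 a + J = 96 a + J = J + 96 a$)
$E{\left(-6,q{\left(2 - 6 \right)} - 4 \right)} 251 = \left(\left(\left(3 - \frac{1}{2 - 6}\right) - 4\right) + 96 \left(-6\right)\right) 251 = \left(\left(\left(3 - \frac{1}{2 - 6}\right) - 4\right) - 576\right) 251 = \left(\left(\left(3 - \frac{1}{-4}\right) - 4\right) - 576\right) 251 = \left(\left(\left(3 - - \frac{1}{4}\right) - 4\right) - 576\right) 251 = \left(\left(\left(3 + \frac{1}{4}\right) - 4\right) - 576\right) 251 = \left(\left(\frac{13}{4} - 4\right) - 576\right) 251 = \left(- \frac{3}{4} - 576\right) 251 = \left(- \frac{2307}{4}\right) 251 = - \frac{579057}{4}$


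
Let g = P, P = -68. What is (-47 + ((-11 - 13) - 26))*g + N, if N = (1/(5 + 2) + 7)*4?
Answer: 46372/7 ≈ 6624.6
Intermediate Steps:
g = -68
N = 200/7 (N = (1/7 + 7)*4 = (⅐ + 7)*4 = (50/7)*4 = 200/7 ≈ 28.571)
(-47 + ((-11 - 13) - 26))*g + N = (-47 + ((-11 - 13) - 26))*(-68) + 200/7 = (-47 + (-24 - 26))*(-68) + 200/7 = (-47 - 50)*(-68) + 200/7 = -97*(-68) + 200/7 = 6596 + 200/7 = 46372/7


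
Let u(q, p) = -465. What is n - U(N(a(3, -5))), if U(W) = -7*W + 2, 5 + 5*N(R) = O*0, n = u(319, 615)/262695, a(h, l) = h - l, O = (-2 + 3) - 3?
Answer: -157648/17513 ≈ -9.0018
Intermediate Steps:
O = -2 (O = 1 - 3 = -2)
n = -31/17513 (n = -465/262695 = -465*1/262695 = -31/17513 ≈ -0.0017701)
N(R) = -1 (N(R) = -1 + (-2*0)/5 = -1 + (⅕)*0 = -1 + 0 = -1)
U(W) = 2 - 7*W
n - U(N(a(3, -5))) = -31/17513 - (2 - 7*(-1)) = -31/17513 - (2 + 7) = -31/17513 - 1*9 = -31/17513 - 9 = -157648/17513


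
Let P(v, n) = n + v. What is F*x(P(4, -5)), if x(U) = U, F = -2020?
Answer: 2020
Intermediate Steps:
F*x(P(4, -5)) = -2020*(-5 + 4) = -2020*(-1) = 2020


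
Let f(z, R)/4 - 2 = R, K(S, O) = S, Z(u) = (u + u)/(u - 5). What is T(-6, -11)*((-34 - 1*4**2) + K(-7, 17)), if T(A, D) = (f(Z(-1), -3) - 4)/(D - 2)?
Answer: -456/13 ≈ -35.077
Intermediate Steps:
Z(u) = 2*u/(-5 + u) (Z(u) = (2*u)/(-5 + u) = 2*u/(-5 + u))
f(z, R) = 8 + 4*R
T(A, D) = -8/(-2 + D) (T(A, D) = ((8 + 4*(-3)) - 4)/(D - 2) = ((8 - 12) - 4)/(-2 + D) = (-4 - 4)/(-2 + D) = -8/(-2 + D))
T(-6, -11)*((-34 - 1*4**2) + K(-7, 17)) = (-8/(-2 - 11))*((-34 - 1*4**2) - 7) = (-8/(-13))*((-34 - 1*16) - 7) = (-8*(-1/13))*((-34 - 16) - 7) = 8*(-50 - 7)/13 = (8/13)*(-57) = -456/13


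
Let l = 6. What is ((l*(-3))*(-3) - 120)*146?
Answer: -9636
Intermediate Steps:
((l*(-3))*(-3) - 120)*146 = ((6*(-3))*(-3) - 120)*146 = (-18*(-3) - 120)*146 = (54 - 120)*146 = -66*146 = -9636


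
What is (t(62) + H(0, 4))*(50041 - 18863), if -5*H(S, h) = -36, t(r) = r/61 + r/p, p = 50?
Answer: 449617938/1525 ≈ 2.9483e+5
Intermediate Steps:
t(r) = 111*r/3050 (t(r) = r/61 + r/50 = 111*r/3050)
H(S, h) = 36/5 (H(S, h) = -⅕*(-36) = 36/5)
(t(62) + H(0, 4))*(50041 - 18863) = ((111/3050)*62 + 36/5)*(50041 - 18863) = (3441/1525 + 36/5)*31178 = (14421/1525)*31178 = 449617938/1525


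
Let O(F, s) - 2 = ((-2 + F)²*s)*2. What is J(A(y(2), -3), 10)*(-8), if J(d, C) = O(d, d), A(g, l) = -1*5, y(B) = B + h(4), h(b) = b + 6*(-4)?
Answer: 3904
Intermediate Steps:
h(b) = -24 + b (h(b) = b - 24 = -24 + b)
y(B) = -20 + B (y(B) = B + (-24 + 4) = B - 20 = -20 + B)
O(F, s) = 2 + 2*s*(-2 + F)² (O(F, s) = 2 + ((-2 + F)²*s)*2 = 2 + (s*(-2 + F)²)*2 = 2 + 2*s*(-2 + F)²)
A(g, l) = -5
J(d, C) = 2 + 2*d*(-2 + d)²
J(A(y(2), -3), 10)*(-8) = (2 + 2*(-5)*(-2 - 5)²)*(-8) = (2 + 2*(-5)*(-7)²)*(-8) = (2 + 2*(-5)*49)*(-8) = (2 - 490)*(-8) = -488*(-8) = 3904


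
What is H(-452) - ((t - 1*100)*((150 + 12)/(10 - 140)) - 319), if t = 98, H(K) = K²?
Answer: 13300333/65 ≈ 2.0462e+5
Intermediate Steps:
H(-452) - ((t - 1*100)*((150 + 12)/(10 - 140)) - 319) = (-452)² - ((98 - 1*100)*((150 + 12)/(10 - 140)) - 319) = 204304 - ((98 - 100)*(162/(-130)) - 319) = 204304 - (-324*(-1)/130 - 319) = 204304 - (-2*(-81/65) - 319) = 204304 - (162/65 - 319) = 204304 - 1*(-20573/65) = 204304 + 20573/65 = 13300333/65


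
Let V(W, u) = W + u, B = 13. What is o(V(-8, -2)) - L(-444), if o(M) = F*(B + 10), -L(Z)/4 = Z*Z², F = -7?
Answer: -350113697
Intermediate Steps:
L(Z) = -4*Z³ (L(Z) = -4*Z*Z² = -4*Z³)
o(M) = -161 (o(M) = -7*(13 + 10) = -7*23 = -161)
o(V(-8, -2)) - L(-444) = -161 - (-4)*(-444)³ = -161 - (-4)*(-87528384) = -161 - 1*350113536 = -161 - 350113536 = -350113697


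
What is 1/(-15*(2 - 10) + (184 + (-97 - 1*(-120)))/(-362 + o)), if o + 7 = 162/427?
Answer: 17489/2088859 ≈ 0.0083725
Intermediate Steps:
o = -2827/427 (o = -7 + 162/427 = -2827/427 ≈ -6.6206)
1/(-15*(2 - 10) + (184 + (-97 - 1*(-120)))/(-362 + o)) = 1/(-15*(2 - 10) + (184 + (-97 - 1*(-120)))/(-362 - 2827/427)) = 1/(-15*(-8) + (184 + (-97 + 120))/(-157401/427)) = 1/(120 + (184 + 23)*(-427/157401)) = 1/(120 + 207*(-427/157401)) = 1/(120 - 9821/17489) = 1/(2088859/17489) = 17489/2088859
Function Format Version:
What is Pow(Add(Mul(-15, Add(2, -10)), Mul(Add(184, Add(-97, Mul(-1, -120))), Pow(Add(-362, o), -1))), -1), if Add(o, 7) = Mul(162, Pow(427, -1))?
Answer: Rational(17489, 2088859) ≈ 0.0083725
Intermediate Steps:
o = Rational(-2827, 427) (o = Add(-7, Mul(162, Pow(427, -1))) = Add(-7, Mul(162, Rational(1, 427))) = Add(-7, Rational(162, 427)) = Rational(-2827, 427) ≈ -6.6206)
Pow(Add(Mul(-15, Add(2, -10)), Mul(Add(184, Add(-97, Mul(-1, -120))), Pow(Add(-362, o), -1))), -1) = Pow(Add(Mul(-15, Add(2, -10)), Mul(Add(184, Add(-97, Mul(-1, -120))), Pow(Add(-362, Rational(-2827, 427)), -1))), -1) = Pow(Add(Mul(-15, -8), Mul(Add(184, Add(-97, 120)), Pow(Rational(-157401, 427), -1))), -1) = Pow(Add(120, Mul(Add(184, 23), Rational(-427, 157401))), -1) = Pow(Add(120, Mul(207, Rational(-427, 157401))), -1) = Pow(Add(120, Rational(-9821, 17489)), -1) = Pow(Rational(2088859, 17489), -1) = Rational(17489, 2088859)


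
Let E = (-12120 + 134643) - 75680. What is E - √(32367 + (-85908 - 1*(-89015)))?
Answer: 46843 - √35474 ≈ 46655.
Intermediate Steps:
E = 46843 (E = 122523 - 75680 = 46843)
E - √(32367 + (-85908 - 1*(-89015))) = 46843 - √(32367 + (-85908 - 1*(-89015))) = 46843 - √(32367 + (-85908 + 89015)) = 46843 - √(32367 + 3107) = 46843 - √35474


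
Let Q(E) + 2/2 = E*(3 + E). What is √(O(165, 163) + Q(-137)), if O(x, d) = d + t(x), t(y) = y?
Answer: √18685 ≈ 136.69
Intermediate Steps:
Q(E) = -1 + E*(3 + E)
O(x, d) = d + x
√(O(165, 163) + Q(-137)) = √((163 + 165) + (-1 + (-137)² + 3*(-137))) = √(328 + (-1 + 18769 - 411)) = √(328 + 18357) = √18685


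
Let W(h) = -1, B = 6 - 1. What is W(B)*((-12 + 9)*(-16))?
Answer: -48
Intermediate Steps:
B = 5
W(B)*((-12 + 9)*(-16)) = -(-12 + 9)*(-16) = -(-3)*(-16) = -1*48 = -48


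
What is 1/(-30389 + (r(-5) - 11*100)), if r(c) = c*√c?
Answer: I/(-31489*I + 5*√5) ≈ -3.1757e-5 + 1.1276e-8*I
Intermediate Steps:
r(c) = c^(3/2)
1/(-30389 + (r(-5) - 11*100)) = 1/(-30389 + ((-5)^(3/2) - 11*100)) = 1/(-30389 + (-5*I*√5 - 1100)) = 1/(-30389 + (-1100 - 5*I*√5)) = 1/(-31489 - 5*I*√5)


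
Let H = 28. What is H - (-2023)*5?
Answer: 10143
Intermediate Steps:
H - (-2023)*5 = 28 - (-2023)*5 = 28 - 119*(-85) = 28 + 10115 = 10143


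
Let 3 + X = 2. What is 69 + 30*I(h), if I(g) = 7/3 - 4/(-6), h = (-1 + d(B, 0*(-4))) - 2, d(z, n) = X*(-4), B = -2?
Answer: 159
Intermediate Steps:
X = -1 (X = -3 + 2 = -1)
d(z, n) = 4 (d(z, n) = -1*(-4) = 4)
h = 1 (h = (-1 + 4) - 2 = 3 - 2 = 1)
I(g) = 3 (I(g) = 7*(⅓) - 4*(-⅙) = 7/3 + ⅔ = 3)
69 + 30*I(h) = 69 + 30*3 = 69 + 90 = 159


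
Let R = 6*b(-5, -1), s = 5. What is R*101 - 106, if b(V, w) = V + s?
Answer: -106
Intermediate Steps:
b(V, w) = 5 + V (b(V, w) = V + 5 = 5 + V)
R = 0 (R = 6*(5 - 5) = 6*0 = 0)
R*101 - 106 = 0*101 - 106 = 0 - 106 = -106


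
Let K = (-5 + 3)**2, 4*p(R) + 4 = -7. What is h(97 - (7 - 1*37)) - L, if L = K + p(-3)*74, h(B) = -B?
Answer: 145/2 ≈ 72.500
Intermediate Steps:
p(R) = -11/4 (p(R) = -1 + (1/4)*(-7) = -1 - 7/4 = -11/4)
K = 4 (K = (-2)**2 = 4)
L = -399/2 (L = 4 - 11/4*74 = 4 - 407/2 = -399/2 ≈ -199.50)
h(97 - (7 - 1*37)) - L = -(97 - (7 - 1*37)) - 1*(-399/2) = -(97 - (7 - 37)) + 399/2 = -(97 - 1*(-30)) + 399/2 = -(97 + 30) + 399/2 = -1*127 + 399/2 = -127 + 399/2 = 145/2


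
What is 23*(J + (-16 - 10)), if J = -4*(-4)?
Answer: -230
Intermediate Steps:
J = 16
23*(J + (-16 - 10)) = 23*(16 + (-16 - 10)) = 23*(16 - 26) = 23*(-10) = -230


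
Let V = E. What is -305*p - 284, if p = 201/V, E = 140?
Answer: -20213/28 ≈ -721.89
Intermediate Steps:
V = 140
p = 201/140 ≈ 1.4357
-305*p - 284 = -305*201/140 - 284 = -12261/28 - 284 = -20213/28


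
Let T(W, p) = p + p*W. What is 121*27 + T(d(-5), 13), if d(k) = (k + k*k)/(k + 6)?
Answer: 3540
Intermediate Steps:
d(k) = (k + k²)/(6 + k)
T(W, p) = p + W*p
121*27 + T(d(-5), 13) = 121*27 + 13*(1 - 5*(1 - 5)/(6 - 5)) = 3267 + 13*(1 - 5*(-4)/1) = 3267 + 13*(1 - 5*1*(-4)) = 3267 + 13*(1 + 20) = 3267 + 13*21 = 3267 + 273 = 3540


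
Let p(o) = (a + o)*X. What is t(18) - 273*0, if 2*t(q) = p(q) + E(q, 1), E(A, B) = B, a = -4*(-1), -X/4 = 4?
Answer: -351/2 ≈ -175.50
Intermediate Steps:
X = -16 (X = -4*4 = -16)
a = 4
p(o) = -64 - 16*o (p(o) = (4 + o)*(-16) = -64 - 16*o)
t(q) = -63/2 - 8*q (t(q) = ((-64 - 16*q) + 1)/2 = (-63 - 16*q)/2 = -63/2 - 8*q)
t(18) - 273*0 = (-63/2 - 8*18) - 273*0 = (-63/2 - 144) + 0 = -351/2 + 0 = -351/2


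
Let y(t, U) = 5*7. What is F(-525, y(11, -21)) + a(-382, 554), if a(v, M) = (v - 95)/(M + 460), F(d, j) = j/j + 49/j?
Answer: 3261/1690 ≈ 1.9296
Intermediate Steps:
y(t, U) = 35
F(d, j) = 1 + 49/j
a(v, M) = (-95 + v)/(460 + M)
F(-525, y(11, -21)) + a(-382, 554) = (49 + 35)/35 + (-95 - 382)/(460 + 554) = (1/35)*84 - 477/1014 = 12/5 + (1/1014)*(-477) = 12/5 - 159/338 = 3261/1690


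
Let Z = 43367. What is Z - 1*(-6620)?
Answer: 49987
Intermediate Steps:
Z - 1*(-6620) = 43367 - 1*(-6620) = 43367 + 6620 = 49987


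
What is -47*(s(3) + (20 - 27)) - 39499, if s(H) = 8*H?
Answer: -40298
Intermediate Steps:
-47*(s(3) + (20 - 27)) - 39499 = -47*(8*3 + (20 - 27)) - 39499 = -47*(24 - 7) - 39499 = -47*17 - 39499 = -799 - 39499 = -40298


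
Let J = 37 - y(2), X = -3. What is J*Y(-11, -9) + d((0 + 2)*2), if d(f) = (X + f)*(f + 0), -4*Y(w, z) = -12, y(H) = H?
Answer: 109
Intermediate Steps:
Y(w, z) = 3 (Y(w, z) = -1/4*(-12) = 3)
d(f) = f*(-3 + f) (d(f) = (-3 + f)*(f + 0) = (-3 + f)*f = f*(-3 + f))
J = 35 (J = 37 - 1*2 = 37 - 2 = 35)
J*Y(-11, -9) + d((0 + 2)*2) = 35*3 + ((0 + 2)*2)*(-3 + (0 + 2)*2) = 105 + (2*2)*(-3 + 2*2) = 105 + 4*(-3 + 4) = 105 + 4*1 = 105 + 4 = 109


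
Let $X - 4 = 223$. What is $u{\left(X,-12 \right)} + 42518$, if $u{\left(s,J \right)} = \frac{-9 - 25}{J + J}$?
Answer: $\frac{510233}{12} \approx 42519.0$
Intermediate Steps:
$X = 227$ ($X = 4 + 223 = 227$)
$u{\left(s,J \right)} = - \frac{17}{J}$ ($u{\left(s,J \right)} = - \frac{34}{2 J} = - 34 \frac{1}{2 J} = - \frac{17}{J}$)
$u{\left(X,-12 \right)} + 42518 = - \frac{17}{-12} + 42518 = \left(-17\right) \left(- \frac{1}{12}\right) + 42518 = \frac{17}{12} + 42518 = \frac{510233}{12}$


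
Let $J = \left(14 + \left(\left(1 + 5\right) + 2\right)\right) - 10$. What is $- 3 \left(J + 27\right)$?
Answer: $-117$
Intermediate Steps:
$J = 12$ ($J = \left(14 + \left(6 + 2\right)\right) - 10 = \left(14 + 8\right) - 10 = 22 - 10 = 12$)
$- 3 \left(J + 27\right) = - 3 \left(12 + 27\right) = \left(-3\right) 39 = -117$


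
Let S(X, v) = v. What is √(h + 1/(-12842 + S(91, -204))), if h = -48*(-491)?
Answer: √4011229184842/13046 ≈ 153.52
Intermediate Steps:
h = 23568
√(h + 1/(-12842 + S(91, -204))) = √(23568 + 1/(-12842 - 204)) = √(23568 + 1/(-13046)) = √(23568 - 1/13046) = √(307468127/13046) = √4011229184842/13046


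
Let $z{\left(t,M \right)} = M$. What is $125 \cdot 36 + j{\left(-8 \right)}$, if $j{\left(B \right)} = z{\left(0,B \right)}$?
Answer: $4492$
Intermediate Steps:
$j{\left(B \right)} = B$
$125 \cdot 36 + j{\left(-8 \right)} = 125 \cdot 36 - 8 = 4500 - 8 = 4492$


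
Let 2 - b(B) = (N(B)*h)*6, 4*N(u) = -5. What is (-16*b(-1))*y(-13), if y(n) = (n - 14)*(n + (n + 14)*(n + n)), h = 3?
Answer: -412776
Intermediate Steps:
N(u) = -5/4 (N(u) = (1/4)*(-5) = -5/4)
y(n) = (-14 + n)*(n + 2*n*(14 + n)) (y(n) = (-14 + n)*(n + (14 + n)*(2*n)) = (-14 + n)*(n + 2*n*(14 + n)))
b(B) = 49/2 (b(B) = 2 - (-5/4*3)*6 = 2 - (-15)*6/4 = 2 - 1*(-45/2) = 2 + 45/2 = 49/2)
(-16*b(-1))*y(-13) = (-16*49/2)*(-13*(-406 - 13 + 2*(-13)**2)) = -(-5096)*(-406 - 13 + 2*169) = -(-5096)*(-406 - 13 + 338) = -(-5096)*(-81) = -392*1053 = -412776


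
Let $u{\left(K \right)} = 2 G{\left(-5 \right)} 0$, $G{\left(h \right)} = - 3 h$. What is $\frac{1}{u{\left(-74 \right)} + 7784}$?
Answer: $\frac{1}{7784} \approx 0.00012847$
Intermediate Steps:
$u{\left(K \right)} = 0$ ($u{\left(K \right)} = 2 \left(\left(-3\right) \left(-5\right)\right) 0 = 2 \cdot 15 \cdot 0 = 30 \cdot 0 = 0$)
$\frac{1}{u{\left(-74 \right)} + 7784} = \frac{1}{0 + 7784} = \frac{1}{7784}$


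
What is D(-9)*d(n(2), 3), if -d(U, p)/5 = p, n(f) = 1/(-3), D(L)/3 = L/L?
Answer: -45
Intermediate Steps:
D(L) = 3 (D(L) = 3*(L/L) = 3*1 = 3)
n(f) = -⅓
d(U, p) = -5*p
D(-9)*d(n(2), 3) = 3*(-5*3) = 3*(-15) = -45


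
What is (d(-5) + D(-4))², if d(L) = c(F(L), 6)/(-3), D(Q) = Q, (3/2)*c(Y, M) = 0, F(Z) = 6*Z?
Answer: 16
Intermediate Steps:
c(Y, M) = 0 (c(Y, M) = (⅔)*0 = 0)
d(L) = 0 (d(L) = 0/(-3) = 0*(-⅓) = 0)
(d(-5) + D(-4))² = (0 - 4)² = (-4)² = 16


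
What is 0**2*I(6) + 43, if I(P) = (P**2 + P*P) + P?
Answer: 43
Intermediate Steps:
I(P) = P + 2*P**2 (I(P) = (P**2 + P**2) + P = 2*P**2 + P = P + 2*P**2)
0**2*I(6) + 43 = 0**2*(6*(1 + 2*6)) + 43 = 0*(6*(1 + 12)) + 43 = 0*(6*13) + 43 = 0*78 + 43 = 0 + 43 = 43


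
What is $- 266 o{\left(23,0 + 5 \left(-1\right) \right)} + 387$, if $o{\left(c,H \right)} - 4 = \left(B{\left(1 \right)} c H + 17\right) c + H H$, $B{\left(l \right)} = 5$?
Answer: $3406517$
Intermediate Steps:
$o{\left(c,H \right)} = 4 + H^{2} + c \left(17 + 5 H c\right)$ ($o{\left(c,H \right)} = 4 + \left(\left(5 c H + 17\right) c + H H\right) = 4 + \left(\left(5 H c + 17\right) c + H^{2}\right) = 4 + \left(\left(17 + 5 H c\right) c + H^{2}\right) = 4 + \left(c \left(17 + 5 H c\right) + H^{2}\right) = 4 + \left(H^{2} + c \left(17 + 5 H c\right)\right) = 4 + H^{2} + c \left(17 + 5 H c\right)$)
$- 266 o{\left(23,0 + 5 \left(-1\right) \right)} + 387 = - 266 \left(4 + \left(0 + 5 \left(-1\right)\right)^{2} + 17 \cdot 23 + 5 \left(0 + 5 \left(-1\right)\right) 23^{2}\right) + 387 = - 266 \left(4 + \left(0 - 5\right)^{2} + 391 + 5 \left(0 - 5\right) 529\right) + 387 = - 266 \left(4 + \left(-5\right)^{2} + 391 + 5 \left(-5\right) 529\right) + 387 = - 266 \left(4 + 25 + 391 - 13225\right) + 387 = \left(-266\right) \left(-12805\right) + 387 = 3406130 + 387 = 3406517$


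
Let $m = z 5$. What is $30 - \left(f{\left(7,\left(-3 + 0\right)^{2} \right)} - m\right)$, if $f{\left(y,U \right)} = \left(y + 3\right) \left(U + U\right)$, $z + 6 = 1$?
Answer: $-175$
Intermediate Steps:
$z = -5$ ($z = -6 + 1 = -5$)
$m = -25$ ($m = \left(-5\right) 5 = -25$)
$f{\left(y,U \right)} = 2 U \left(3 + y\right)$ ($f{\left(y,U \right)} = \left(3 + y\right) 2 U = 2 U \left(3 + y\right)$)
$30 - \left(f{\left(7,\left(-3 + 0\right)^{2} \right)} - m\right) = 30 - \left(2 \left(-3 + 0\right)^{2} \left(3 + 7\right) - -25\right) = 30 - \left(2 \left(-3\right)^{2} \cdot 10 + 25\right) = 30 - \left(2 \cdot 9 \cdot 10 + 25\right) = 30 - \left(180 + 25\right) = 30 - 205 = -175$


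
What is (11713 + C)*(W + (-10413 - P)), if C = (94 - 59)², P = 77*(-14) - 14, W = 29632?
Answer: 262783718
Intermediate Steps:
P = -1092 (P = -1078 - 14 = -1092)
C = 1225 (C = 35² = 1225)
(11713 + C)*(W + (-10413 - P)) = (11713 + 1225)*(29632 + (-10413 - 1*(-1092))) = 12938*(29632 + (-10413 + 1092)) = 12938*(29632 - 9321) = 12938*20311 = 262783718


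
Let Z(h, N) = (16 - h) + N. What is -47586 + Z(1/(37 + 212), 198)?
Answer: -11795629/249 ≈ -47372.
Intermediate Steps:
Z(h, N) = 16 + N - h
-47586 + Z(1/(37 + 212), 198) = -47586 + (16 + 198 - 1/(37 + 212)) = -47586 + (16 + 198 - 1/249) = -47586 + 53285/249 = -11795629/249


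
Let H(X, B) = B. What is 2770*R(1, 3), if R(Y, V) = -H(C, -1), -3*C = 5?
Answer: 2770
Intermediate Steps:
C = -5/3 (C = -1/3*5 = -5/3 ≈ -1.6667)
R(Y, V) = 1 (R(Y, V) = -1*(-1) = 1)
2770*R(1, 3) = 2770*1 = 2770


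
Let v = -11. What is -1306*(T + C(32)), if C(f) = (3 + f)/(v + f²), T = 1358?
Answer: -1796649834/1013 ≈ -1.7736e+6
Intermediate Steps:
C(f) = (3 + f)/(-11 + f²)
-1306*(T + C(32)) = -1306*(1358 + (3 + 32)/(-11 + 32²)) = -1306*(1358 + 35/(-11 + 1024)) = -1306*(1358 + 35/1013) = -1306*1375689/1013 = -1796649834/1013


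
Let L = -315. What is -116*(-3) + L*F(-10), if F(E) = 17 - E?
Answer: -8157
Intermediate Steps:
-116*(-3) + L*F(-10) = -116*(-3) - 315*(17 - 1*(-10)) = 348 - 315*(17 + 10) = 348 - 315*27 = 348 - 8505 = -8157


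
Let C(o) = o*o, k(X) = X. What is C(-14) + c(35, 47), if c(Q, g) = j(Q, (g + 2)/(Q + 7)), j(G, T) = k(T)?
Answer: 1183/6 ≈ 197.17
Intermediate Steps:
j(G, T) = T
c(Q, g) = (2 + g)/(7 + Q) (c(Q, g) = (g + 2)/(Q + 7) = (2 + g)/(7 + Q))
C(o) = o**2
C(-14) + c(35, 47) = (-14)**2 + (2 + 47)/(7 + 35) = 196 + 49/42 = 196 + (1/42)*49 = 196 + 7/6 = 1183/6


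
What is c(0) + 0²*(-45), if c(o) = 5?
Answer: 5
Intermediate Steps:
c(0) + 0²*(-45) = 5 + 0²*(-45) = 5 + 0*(-45) = 5 + 0 = 5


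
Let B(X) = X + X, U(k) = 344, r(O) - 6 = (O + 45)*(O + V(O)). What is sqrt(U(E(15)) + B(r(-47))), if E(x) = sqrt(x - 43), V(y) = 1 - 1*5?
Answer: 4*sqrt(35) ≈ 23.664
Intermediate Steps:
V(y) = -4 (V(y) = 1 - 5 = -4)
r(O) = 6 + (-4 + O)*(45 + O) (r(O) = 6 + (O + 45)*(O - 4) = 6 + (45 + O)*(-4 + O) = 6 + (-4 + O)*(45 + O))
E(x) = sqrt(-43 + x)
B(X) = 2*X
sqrt(U(E(15)) + B(r(-47))) = sqrt(344 + 2*(-174 + (-47)**2 + 41*(-47))) = sqrt(344 + 2*(-174 + 2209 - 1927)) = sqrt(344 + 2*108) = sqrt(344 + 216) = sqrt(560) = 4*sqrt(35)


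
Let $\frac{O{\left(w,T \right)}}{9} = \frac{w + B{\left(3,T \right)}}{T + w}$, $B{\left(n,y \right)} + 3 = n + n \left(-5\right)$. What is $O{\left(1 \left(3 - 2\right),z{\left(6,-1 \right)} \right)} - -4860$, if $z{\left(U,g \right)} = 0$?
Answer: $4734$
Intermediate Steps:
$B{\left(n,y \right)} = -3 - 4 n$ ($B{\left(n,y \right)} = -3 + \left(n + n \left(-5\right)\right) = -3 + \left(n - 5 n\right) = -3 - 4 n$)
$O{\left(w,T \right)} = \frac{9 \left(-15 + w\right)}{T + w}$ ($O{\left(w,T \right)} = 9 \frac{w - 15}{T + w} = 9 \frac{-15 + w}{T + w} = \frac{9 \left(-15 + w\right)}{T + w}$)
$O{\left(1 \left(3 - 2\right),z{\left(6,-1 \right)} \right)} - -4860 = \frac{9 \left(-15 + 1 \left(3 - 2\right)\right)}{0 + 1 \left(3 - 2\right)} - -4860 = \frac{9 \left(-15 + 1 \cdot 1\right)}{0 + 1 \cdot 1} + 4860 = \frac{9 \left(-15 + 1\right)}{0 + 1} + 4860 = 9 \cdot 1^{-1} \left(-14\right) + 4860 = 9 \cdot 1 \left(-14\right) + 4860 = -126 + 4860 = 4734$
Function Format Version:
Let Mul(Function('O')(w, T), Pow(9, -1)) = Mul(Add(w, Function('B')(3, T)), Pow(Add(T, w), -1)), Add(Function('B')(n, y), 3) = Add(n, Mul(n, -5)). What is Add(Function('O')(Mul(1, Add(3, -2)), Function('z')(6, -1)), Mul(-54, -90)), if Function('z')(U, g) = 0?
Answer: 4734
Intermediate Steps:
Function('B')(n, y) = Add(-3, Mul(-4, n)) (Function('B')(n, y) = Add(-3, Add(n, Mul(n, -5))) = Add(-3, Add(n, Mul(-5, n))) = Add(-3, Mul(-4, n)))
Function('O')(w, T) = Mul(9, Pow(Add(T, w), -1), Add(-15, w)) (Function('O')(w, T) = Mul(9, Mul(Add(w, Add(-3, Mul(-4, 3))), Pow(Add(T, w), -1))) = Mul(9, Mul(Add(w, Add(-3, -12)), Pow(Add(T, w), -1))) = Mul(9, Mul(Add(w, -15), Pow(Add(T, w), -1))) = Mul(9, Mul(Add(-15, w), Pow(Add(T, w), -1))) = Mul(9, Mul(Pow(Add(T, w), -1), Add(-15, w))) = Mul(9, Pow(Add(T, w), -1), Add(-15, w)))
Add(Function('O')(Mul(1, Add(3, -2)), Function('z')(6, -1)), Mul(-54, -90)) = Add(Mul(9, Pow(Add(0, Mul(1, Add(3, -2))), -1), Add(-15, Mul(1, Add(3, -2)))), Mul(-54, -90)) = Add(Mul(9, Pow(Add(0, Mul(1, 1)), -1), Add(-15, Mul(1, 1))), 4860) = Add(Mul(9, Pow(Add(0, 1), -1), Add(-15, 1)), 4860) = Add(Mul(9, Pow(1, -1), -14), 4860) = Add(Mul(9, 1, -14), 4860) = Add(-126, 4860) = 4734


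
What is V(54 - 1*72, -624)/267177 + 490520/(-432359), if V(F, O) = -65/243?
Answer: -31846553979055/28070480471949 ≈ -1.1345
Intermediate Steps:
V(F, O) = -65/243 (V(F, O) = -65*1/243 = -65/243)
V(54 - 1*72, -624)/267177 + 490520/(-432359) = -65/243/267177 + 490520/(-432359) = -65/243*1/267177 + 490520*(-1/432359) = -65/64924011 - 490520/432359 = -31846553979055/28070480471949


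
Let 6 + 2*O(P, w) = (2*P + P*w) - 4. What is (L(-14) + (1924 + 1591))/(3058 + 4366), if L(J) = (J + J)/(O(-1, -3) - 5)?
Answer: 66841/141056 ≈ 0.47386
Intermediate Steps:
O(P, w) = -5 + P + P*w/2 (O(P, w) = -3 + ((2*P + P*w) - 4)/2 = -3 + (-4 + 2*P + P*w)/2 = -3 + (-2 + P + P*w/2) = -5 + P + P*w/2)
L(J) = -4*J/19 (L(J) = (J + J)/((-5 - 1 + (½)*(-1)*(-3)) - 5) = (2*J)/((-5 - 1 + 3/2) - 5) = (2*J)/(-9/2 - 5) = (2*J)/(-19/2) = (2*J)*(-2/19) = -4*J/19)
(L(-14) + (1924 + 1591))/(3058 + 4366) = (-4/19*(-14) + (1924 + 1591))/(3058 + 4366) = (56/19 + 3515)/7424 = (66841/19)*(1/7424) = 66841/141056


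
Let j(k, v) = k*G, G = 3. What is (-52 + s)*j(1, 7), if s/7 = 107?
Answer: 2091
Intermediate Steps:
s = 749 (s = 7*107 = 749)
j(k, v) = 3*k (j(k, v) = k*3 = 3*k)
(-52 + s)*j(1, 7) = (-52 + 749)*(3*1) = 697*3 = 2091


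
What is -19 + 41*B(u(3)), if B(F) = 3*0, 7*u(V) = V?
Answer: -19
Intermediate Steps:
u(V) = V/7
B(F) = 0
-19 + 41*B(u(3)) = -19 + 41*0 = -19 + 0 = -19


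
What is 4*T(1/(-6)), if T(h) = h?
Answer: -2/3 ≈ -0.66667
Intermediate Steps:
4*T(1/(-6)) = 4/(-6) = 4*(-1/6) = -2/3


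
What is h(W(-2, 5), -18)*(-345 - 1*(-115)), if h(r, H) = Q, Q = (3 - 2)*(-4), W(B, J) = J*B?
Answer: 920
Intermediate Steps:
W(B, J) = B*J
Q = -4 (Q = 1*(-4) = -4)
h(r, H) = -4
h(W(-2, 5), -18)*(-345 - 1*(-115)) = -4*(-345 - 1*(-115)) = -4*(-345 + 115) = -4*(-230) = 920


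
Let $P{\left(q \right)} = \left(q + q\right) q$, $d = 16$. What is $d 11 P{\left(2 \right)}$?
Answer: $1408$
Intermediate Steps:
$P{\left(q \right)} = 2 q^{2}$ ($P{\left(q \right)} = 2 q q = 2 q^{2}$)
$d 11 P{\left(2 \right)} = 16 \cdot 11 \cdot 2 \cdot 2^{2} = 176 \cdot 2 \cdot 4 = 176 \cdot 8 = 1408$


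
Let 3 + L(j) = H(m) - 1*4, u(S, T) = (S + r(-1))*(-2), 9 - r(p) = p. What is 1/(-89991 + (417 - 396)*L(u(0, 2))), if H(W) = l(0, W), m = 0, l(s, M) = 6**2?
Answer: -1/89382 ≈ -1.1188e-5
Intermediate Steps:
r(p) = 9 - p
l(s, M) = 36
H(W) = 36
u(S, T) = -20 - 2*S (u(S, T) = (S + (9 - 1*(-1)))*(-2) = (S + (9 + 1))*(-2) = (S + 10)*(-2) = (10 + S)*(-2) = -20 - 2*S)
L(j) = 29 (L(j) = -3 + (36 - 1*4) = -3 + (36 - 4) = -3 + 32 = 29)
1/(-89991 + (417 - 396)*L(u(0, 2))) = 1/(-89991 + (417 - 396)*29) = 1/(-89991 + 21*29) = 1/(-89991 + 609) = 1/(-89382) = -1/89382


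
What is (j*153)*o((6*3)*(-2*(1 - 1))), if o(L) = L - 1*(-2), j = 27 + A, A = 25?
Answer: 15912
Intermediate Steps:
j = 52 (j = 27 + 25 = 52)
o(L) = 2 + L (o(L) = L + 2 = 2 + L)
(j*153)*o((6*3)*(-2*(1 - 1))) = (52*153)*(2 + (6*3)*(-2*(1 - 1))) = 7956*(2 + 18*(-2*0)) = 7956*(2 + 18*0) = 7956*(2 + 0) = 7956*2 = 15912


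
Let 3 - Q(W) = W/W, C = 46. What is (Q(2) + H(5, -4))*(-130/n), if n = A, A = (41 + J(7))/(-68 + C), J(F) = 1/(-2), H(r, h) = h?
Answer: -11440/81 ≈ -141.23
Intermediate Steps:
J(F) = -1/2
Q(W) = 2 (Q(W) = 3 - W/W = 3 - 1*1 = 3 - 1 = 2)
A = -81/44 (A = (41 - 1/2)/(-68 + 46) = (81/2)/(-22) = (81/2)*(-1/22) = -81/44 ≈ -1.8409)
n = -81/44 ≈ -1.8409
(Q(2) + H(5, -4))*(-130/n) = (2 - 4)*(-130/(-81/44)) = -(-260)*(-44)/81 = -2*5720/81 = -11440/81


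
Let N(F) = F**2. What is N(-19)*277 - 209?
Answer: 99788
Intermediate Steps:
N(-19)*277 - 209 = (-19)**2*277 - 209 = 361*277 - 209 = 99997 - 209 = 99788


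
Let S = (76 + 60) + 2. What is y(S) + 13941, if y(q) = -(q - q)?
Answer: 13941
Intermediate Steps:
S = 138 (S = 136 + 2 = 138)
y(q) = 0 (y(q) = -1*0 = 0)
y(S) + 13941 = 0 + 13941 = 13941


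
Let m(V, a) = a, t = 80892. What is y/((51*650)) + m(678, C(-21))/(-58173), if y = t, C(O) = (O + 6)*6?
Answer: 261595212/107135275 ≈ 2.4417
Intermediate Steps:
C(O) = 36 + 6*O (C(O) = (6 + O)*6 = 36 + 6*O)
y = 80892
y/((51*650)) + m(678, C(-21))/(-58173) = 80892/((51*650)) + (36 + 6*(-21))/(-58173) = 80892/33150 + (36 - 126)*(-1/58173) = 80892*(1/33150) - 90*(-1/58173) = 13482/5525 + 30/19391 = 261595212/107135275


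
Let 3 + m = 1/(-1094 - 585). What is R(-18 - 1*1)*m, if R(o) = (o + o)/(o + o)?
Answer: -5038/1679 ≈ -3.0006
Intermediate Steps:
R(o) = 1 (R(o) = (2*o)/((2*o)) = (2*o)*(1/(2*o)) = 1)
m = -5038/1679 (m = -3 + 1/(-1094 - 585) = -3 + 1/(-1679) = -3 - 1/1679 = -5038/1679 ≈ -3.0006)
R(-18 - 1*1)*m = 1*(-5038/1679) = -5038/1679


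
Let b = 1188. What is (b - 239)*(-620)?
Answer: -588380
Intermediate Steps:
(b - 239)*(-620) = (1188 - 239)*(-620) = 949*(-620) = -588380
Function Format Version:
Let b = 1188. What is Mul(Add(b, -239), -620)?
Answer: -588380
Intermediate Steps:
Mul(Add(b, -239), -620) = Mul(Add(1188, -239), -620) = Mul(949, -620) = -588380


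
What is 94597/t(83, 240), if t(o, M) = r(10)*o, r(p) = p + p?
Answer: 94597/1660 ≈ 56.986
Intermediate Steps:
r(p) = 2*p
t(o, M) = 20*o (t(o, M) = (2*10)*o = 20*o)
94597/t(83, 240) = 94597/((20*83)) = 94597/1660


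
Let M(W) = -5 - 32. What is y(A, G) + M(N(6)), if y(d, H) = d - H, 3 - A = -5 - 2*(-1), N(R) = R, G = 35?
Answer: -66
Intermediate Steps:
A = 6 (A = 3 - (-5 - 2*(-1)) = 3 - (-5 + 2) = 3 - 1*(-3) = 3 + 3 = 6)
M(W) = -37
y(A, G) + M(N(6)) = (6 - 1*35) - 37 = (6 - 35) - 37 = -29 - 37 = -66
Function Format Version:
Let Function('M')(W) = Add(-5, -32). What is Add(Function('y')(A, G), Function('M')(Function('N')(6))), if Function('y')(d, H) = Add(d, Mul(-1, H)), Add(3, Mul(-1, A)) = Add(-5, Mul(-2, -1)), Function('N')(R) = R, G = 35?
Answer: -66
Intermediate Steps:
A = 6 (A = Add(3, Mul(-1, Add(-5, Mul(-2, -1)))) = Add(3, Mul(-1, Add(-5, 2))) = Add(3, Mul(-1, -3)) = Add(3, 3) = 6)
Function('M')(W) = -37
Add(Function('y')(A, G), Function('M')(Function('N')(6))) = Add(Add(6, Mul(-1, 35)), -37) = Add(Add(6, -35), -37) = Add(-29, -37) = -66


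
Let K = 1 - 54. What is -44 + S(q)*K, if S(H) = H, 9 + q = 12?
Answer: -203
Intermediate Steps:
q = 3 (q = -9 + 12 = 3)
K = -53
-44 + S(q)*K = -44 + 3*(-53) = -44 - 159 = -203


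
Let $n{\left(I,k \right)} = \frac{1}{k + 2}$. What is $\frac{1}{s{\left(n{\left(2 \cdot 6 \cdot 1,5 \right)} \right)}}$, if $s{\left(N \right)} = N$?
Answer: $7$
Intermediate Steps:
$n{\left(I,k \right)} = \frac{1}{2 + k}$
$\frac{1}{s{\left(n{\left(2 \cdot 6 \cdot 1,5 \right)} \right)}} = \frac{1}{\frac{1}{2 + 5}} = \frac{1}{\frac{1}{7}} = 7$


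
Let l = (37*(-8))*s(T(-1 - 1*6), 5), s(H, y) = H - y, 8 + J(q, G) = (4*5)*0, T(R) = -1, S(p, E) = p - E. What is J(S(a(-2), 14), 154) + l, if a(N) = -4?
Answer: 1768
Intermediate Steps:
J(q, G) = -8 (J(q, G) = -8 + (4*5)*0 = -8 + 20*0 = -8 + 0 = -8)
l = 1776 (l = (37*(-8))*(-1 - 1*5) = -296*(-1 - 5) = -296*(-6) = 1776)
J(S(a(-2), 14), 154) + l = -8 + 1776 = 1768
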